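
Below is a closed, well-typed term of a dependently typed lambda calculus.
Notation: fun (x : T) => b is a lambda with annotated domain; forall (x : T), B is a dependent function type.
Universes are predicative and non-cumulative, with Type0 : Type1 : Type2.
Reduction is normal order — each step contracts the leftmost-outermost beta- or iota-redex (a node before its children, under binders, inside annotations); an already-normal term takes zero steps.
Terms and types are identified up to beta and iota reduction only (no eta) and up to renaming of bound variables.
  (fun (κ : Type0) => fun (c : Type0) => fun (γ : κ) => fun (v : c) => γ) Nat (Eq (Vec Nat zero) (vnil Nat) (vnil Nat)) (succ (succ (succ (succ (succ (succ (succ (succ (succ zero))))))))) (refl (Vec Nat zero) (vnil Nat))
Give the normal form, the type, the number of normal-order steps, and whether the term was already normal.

reduced normal form:
  succ (succ (succ (succ (succ (succ (succ (succ (succ zero))))))))
inferred type:
  Nat
normal-order step count: 4
already normal: no
first redex: a beta-redex


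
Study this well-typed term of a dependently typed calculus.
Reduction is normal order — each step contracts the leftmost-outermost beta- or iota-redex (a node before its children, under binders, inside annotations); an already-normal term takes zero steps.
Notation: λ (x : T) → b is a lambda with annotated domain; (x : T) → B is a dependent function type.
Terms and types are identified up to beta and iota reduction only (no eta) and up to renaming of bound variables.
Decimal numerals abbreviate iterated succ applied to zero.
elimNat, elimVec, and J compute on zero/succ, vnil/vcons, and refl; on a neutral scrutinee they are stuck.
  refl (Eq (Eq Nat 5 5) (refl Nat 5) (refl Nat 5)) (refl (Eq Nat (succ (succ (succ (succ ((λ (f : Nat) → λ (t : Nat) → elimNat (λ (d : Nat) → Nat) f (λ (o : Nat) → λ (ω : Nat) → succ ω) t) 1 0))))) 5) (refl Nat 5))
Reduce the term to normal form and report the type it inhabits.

reduced normal form:
  refl (Eq (Eq Nat 5 5) (refl Nat 5) (refl Nat 5)) (refl (Eq Nat 5 5) (refl Nat 5))
the term's type:
  Eq (Eq (Eq Nat 5 5) (refl Nat 5) (refl Nat 5)) (refl (Eq Nat 5 5) (refl Nat 5)) (refl (Eq Nat 5 5) (refl Nat 5))
observation: normalization takes exactly 3 steps under the normal-order strategy.


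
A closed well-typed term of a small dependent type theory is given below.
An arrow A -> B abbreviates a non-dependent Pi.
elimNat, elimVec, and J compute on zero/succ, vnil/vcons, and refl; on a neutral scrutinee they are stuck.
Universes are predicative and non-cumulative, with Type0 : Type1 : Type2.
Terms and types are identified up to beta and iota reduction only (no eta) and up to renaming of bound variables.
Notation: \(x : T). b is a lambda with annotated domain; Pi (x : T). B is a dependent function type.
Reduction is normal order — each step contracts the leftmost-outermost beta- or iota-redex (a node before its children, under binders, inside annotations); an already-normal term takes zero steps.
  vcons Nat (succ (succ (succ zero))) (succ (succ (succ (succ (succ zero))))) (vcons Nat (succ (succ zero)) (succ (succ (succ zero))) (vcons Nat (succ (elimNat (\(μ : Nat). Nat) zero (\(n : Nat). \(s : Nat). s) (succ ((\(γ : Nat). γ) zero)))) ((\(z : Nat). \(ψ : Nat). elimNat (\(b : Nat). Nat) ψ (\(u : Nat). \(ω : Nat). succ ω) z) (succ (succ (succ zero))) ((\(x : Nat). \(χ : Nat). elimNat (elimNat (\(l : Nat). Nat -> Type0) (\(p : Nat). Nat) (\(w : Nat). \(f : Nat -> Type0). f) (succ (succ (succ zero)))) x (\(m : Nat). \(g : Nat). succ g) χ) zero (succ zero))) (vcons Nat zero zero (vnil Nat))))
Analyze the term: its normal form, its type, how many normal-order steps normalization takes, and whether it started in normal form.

normal form:
  vcons Nat (succ (succ (succ zero))) (succ (succ (succ (succ (succ zero))))) (vcons Nat (succ (succ zero)) (succ (succ (succ zero))) (vcons Nat (succ zero) (succ (succ (succ (succ zero)))) (vcons Nat zero zero (vnil Nat))))
inferred type:
  Vec Nat (succ (succ (succ (succ zero))))
reduction steps (normal order): 23
term was already normal: no
first redex: an elimNat iota-redex


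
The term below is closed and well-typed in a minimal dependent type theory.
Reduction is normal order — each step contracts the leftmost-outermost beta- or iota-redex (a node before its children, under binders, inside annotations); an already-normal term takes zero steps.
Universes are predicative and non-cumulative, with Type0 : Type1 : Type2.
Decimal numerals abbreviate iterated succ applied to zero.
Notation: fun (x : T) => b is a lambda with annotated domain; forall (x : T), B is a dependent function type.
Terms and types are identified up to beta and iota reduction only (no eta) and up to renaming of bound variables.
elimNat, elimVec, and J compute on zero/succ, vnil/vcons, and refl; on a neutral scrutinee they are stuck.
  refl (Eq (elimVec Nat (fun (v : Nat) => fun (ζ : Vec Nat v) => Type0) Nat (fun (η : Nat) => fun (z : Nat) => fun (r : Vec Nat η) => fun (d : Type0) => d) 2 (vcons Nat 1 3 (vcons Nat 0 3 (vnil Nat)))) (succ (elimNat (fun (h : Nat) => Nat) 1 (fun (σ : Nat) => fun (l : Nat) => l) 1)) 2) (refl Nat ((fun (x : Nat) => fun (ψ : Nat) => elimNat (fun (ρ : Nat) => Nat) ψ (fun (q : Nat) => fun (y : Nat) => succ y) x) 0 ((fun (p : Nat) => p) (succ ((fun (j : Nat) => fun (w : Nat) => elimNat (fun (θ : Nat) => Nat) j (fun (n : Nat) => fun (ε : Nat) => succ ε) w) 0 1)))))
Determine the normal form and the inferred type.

normal form:
  refl (Eq Nat 2 2) (refl Nat 2)
inferred type:
  Eq (Eq Nat 2 2) (refl Nat 2) (refl Nat 2)
observation: 25 normal-order steps normalize the term, beginning with an elimVec iota-redex.


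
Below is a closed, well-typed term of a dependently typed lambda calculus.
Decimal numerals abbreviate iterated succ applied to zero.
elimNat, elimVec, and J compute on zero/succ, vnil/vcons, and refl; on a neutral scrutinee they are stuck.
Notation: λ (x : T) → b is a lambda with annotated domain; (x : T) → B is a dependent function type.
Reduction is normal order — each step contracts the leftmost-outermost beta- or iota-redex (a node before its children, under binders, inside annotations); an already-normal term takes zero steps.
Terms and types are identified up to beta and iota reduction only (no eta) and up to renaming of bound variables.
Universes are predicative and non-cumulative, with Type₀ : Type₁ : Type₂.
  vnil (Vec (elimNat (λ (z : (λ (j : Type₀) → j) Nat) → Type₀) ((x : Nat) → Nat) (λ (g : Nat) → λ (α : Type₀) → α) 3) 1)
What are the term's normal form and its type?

reduced normal form:
  vnil (Vec ((z : Nat) → Nat) 1)
inferred type:
  Vec (Vec ((z : Nat) → Nat) 1) 0


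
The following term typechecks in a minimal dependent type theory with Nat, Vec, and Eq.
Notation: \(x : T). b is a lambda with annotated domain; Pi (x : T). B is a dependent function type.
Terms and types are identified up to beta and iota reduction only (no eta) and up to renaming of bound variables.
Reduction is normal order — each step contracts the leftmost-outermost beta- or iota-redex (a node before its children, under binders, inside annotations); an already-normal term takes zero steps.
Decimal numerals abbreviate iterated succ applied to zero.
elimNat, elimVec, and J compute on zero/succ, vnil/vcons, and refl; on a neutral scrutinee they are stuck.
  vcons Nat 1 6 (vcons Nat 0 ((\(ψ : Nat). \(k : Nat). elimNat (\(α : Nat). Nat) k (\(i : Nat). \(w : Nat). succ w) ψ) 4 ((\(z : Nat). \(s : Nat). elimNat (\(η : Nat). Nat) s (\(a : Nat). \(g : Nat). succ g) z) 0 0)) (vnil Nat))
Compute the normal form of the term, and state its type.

normal form:
  vcons Nat 1 6 (vcons Nat 0 4 (vnil Nat))
type:
  Vec Nat 2


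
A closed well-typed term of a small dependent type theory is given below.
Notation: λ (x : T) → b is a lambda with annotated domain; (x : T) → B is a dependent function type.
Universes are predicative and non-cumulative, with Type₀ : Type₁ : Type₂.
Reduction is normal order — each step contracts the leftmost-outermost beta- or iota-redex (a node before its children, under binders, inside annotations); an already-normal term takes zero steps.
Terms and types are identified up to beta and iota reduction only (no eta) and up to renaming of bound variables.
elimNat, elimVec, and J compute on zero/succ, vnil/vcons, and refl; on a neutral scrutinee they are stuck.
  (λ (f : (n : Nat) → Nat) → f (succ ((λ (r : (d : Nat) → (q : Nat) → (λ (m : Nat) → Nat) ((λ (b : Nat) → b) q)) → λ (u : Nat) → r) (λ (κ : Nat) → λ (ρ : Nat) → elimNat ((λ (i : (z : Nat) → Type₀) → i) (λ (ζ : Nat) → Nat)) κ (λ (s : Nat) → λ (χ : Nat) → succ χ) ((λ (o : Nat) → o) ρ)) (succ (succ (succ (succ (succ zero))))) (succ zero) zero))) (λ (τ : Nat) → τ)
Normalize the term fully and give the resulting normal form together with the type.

reduced normal form:
  succ (succ zero)
type:
  Nat
observation: the leftmost-outermost redex is a beta-redex, and normalization takes 9 steps.


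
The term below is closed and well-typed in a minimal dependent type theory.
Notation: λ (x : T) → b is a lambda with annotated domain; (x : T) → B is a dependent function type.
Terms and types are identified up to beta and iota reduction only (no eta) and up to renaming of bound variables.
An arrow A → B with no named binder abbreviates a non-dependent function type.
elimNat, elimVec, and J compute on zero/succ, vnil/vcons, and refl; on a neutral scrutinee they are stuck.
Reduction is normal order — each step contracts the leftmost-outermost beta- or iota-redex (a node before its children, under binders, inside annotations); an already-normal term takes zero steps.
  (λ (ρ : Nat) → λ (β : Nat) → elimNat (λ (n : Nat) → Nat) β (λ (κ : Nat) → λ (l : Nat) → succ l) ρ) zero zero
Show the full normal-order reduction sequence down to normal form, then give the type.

normal-order reduction:
  (λ (ρ : Nat) → λ (β : Nat) → elimNat (λ (n : Nat) → Nat) β (λ (κ : Nat) → λ (l : Nat) → succ l) ρ) zero zero
  ~> (λ (ρ : Nat) → elimNat (λ (β : Nat) → Nat) ρ (λ (n : Nat) → λ (κ : Nat) → succ κ) zero) zero
  ~> elimNat (λ (ρ : Nat) → Nat) zero (λ (β : Nat) → λ (n : Nat) → succ n) zero
  ~> zero
inferred type:
  Nat


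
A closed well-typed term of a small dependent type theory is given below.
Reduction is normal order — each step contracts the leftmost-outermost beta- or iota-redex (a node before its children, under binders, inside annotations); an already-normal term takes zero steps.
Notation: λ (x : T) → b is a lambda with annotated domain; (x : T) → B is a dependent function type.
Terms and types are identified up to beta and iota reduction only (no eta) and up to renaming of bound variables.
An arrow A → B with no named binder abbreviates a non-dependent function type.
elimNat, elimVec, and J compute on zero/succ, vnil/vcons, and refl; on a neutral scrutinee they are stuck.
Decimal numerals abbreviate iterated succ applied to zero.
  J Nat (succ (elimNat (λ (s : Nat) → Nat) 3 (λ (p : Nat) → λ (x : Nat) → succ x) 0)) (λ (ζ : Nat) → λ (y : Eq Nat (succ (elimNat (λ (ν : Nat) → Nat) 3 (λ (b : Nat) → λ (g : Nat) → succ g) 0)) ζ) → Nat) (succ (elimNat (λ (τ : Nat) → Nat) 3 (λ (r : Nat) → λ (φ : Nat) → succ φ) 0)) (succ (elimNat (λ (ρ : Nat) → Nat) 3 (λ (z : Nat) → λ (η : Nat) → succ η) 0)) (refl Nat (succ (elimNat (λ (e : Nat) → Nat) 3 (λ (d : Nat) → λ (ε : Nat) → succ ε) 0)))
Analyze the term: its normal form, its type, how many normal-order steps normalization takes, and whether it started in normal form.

normal form:
  4
the term's type:
  Nat
reduction steps (normal order): 2
already normal: no
first redex: a J iota-redex


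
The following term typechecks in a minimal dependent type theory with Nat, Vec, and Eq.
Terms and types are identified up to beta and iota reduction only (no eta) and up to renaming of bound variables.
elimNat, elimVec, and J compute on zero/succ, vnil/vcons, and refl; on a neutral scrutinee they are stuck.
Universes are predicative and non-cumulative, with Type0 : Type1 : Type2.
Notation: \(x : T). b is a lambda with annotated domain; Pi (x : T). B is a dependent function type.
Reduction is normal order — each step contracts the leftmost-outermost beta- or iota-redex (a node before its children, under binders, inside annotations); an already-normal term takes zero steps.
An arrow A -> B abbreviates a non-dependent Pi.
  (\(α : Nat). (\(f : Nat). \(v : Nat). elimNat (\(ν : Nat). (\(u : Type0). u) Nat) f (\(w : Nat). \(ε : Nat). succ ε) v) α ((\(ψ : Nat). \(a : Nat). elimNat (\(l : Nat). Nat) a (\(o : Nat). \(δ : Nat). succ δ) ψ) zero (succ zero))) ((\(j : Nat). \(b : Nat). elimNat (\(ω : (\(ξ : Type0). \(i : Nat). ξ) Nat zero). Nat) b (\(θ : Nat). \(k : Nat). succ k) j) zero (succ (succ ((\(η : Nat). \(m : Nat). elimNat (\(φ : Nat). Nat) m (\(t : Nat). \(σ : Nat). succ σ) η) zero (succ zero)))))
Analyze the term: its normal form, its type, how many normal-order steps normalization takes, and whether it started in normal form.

resulting normal form:
  succ (succ (succ (succ zero)))
inferred type:
  Nat
steps to reach normal form (normal order): 17
term was already normal: no
first redex: a beta-redex


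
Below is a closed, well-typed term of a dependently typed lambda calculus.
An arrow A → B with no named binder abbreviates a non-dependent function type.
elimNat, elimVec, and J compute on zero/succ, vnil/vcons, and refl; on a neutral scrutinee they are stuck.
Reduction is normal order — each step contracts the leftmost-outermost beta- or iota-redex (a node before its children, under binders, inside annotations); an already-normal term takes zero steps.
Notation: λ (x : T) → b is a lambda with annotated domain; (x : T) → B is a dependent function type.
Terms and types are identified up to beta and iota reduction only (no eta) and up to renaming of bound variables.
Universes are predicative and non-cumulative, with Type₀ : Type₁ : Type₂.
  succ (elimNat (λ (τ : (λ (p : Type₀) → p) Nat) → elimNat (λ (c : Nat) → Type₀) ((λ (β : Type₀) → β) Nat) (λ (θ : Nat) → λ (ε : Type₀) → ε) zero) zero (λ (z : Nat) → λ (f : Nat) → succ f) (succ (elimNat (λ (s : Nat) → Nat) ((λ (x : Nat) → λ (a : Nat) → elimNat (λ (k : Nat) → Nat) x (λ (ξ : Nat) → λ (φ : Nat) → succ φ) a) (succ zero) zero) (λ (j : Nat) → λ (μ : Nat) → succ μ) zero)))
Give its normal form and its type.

resulting normal form:
  succ (succ (succ zero))
the term's type:
  Nat
observation: 14 normal-order steps separate the term from its normal form.


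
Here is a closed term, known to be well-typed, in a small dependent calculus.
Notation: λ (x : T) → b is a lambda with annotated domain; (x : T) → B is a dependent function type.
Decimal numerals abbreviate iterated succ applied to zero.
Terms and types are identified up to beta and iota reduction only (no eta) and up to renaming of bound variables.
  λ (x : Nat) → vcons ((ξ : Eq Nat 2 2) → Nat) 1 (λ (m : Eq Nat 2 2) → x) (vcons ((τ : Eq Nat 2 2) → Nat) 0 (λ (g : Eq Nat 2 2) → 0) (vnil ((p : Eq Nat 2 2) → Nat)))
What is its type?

the term's type:
  (x : Nat) → Vec ((ξ : Eq Nat 2 2) → Nat) 2


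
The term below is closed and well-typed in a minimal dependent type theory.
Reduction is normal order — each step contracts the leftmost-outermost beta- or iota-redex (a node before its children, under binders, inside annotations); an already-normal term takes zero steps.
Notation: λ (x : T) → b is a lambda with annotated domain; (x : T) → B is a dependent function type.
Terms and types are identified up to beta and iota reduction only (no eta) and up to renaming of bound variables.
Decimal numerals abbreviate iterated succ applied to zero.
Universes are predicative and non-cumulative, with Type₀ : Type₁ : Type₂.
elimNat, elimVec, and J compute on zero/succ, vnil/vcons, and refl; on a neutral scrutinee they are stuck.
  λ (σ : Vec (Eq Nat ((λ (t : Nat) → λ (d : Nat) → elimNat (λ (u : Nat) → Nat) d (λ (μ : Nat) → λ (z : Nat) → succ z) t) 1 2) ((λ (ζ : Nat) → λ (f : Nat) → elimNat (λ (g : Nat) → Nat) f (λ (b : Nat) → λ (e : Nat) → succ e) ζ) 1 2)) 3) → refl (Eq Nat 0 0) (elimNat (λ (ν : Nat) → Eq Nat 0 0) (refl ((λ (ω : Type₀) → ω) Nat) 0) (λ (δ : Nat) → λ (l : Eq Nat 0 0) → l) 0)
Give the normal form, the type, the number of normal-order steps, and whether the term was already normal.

resulting normal form:
  λ (σ : Vec (Eq Nat 3 3) 3) → refl (Eq Nat 0 0) (refl Nat 0)
the term's type:
  (σ : Vec (Eq Nat 3 3) 3) → Eq (Eq Nat 0 0) (refl Nat 0) (refl Nat 0)
steps to reach normal form (normal order): 14
started in normal form: no
first redex: a beta-redex


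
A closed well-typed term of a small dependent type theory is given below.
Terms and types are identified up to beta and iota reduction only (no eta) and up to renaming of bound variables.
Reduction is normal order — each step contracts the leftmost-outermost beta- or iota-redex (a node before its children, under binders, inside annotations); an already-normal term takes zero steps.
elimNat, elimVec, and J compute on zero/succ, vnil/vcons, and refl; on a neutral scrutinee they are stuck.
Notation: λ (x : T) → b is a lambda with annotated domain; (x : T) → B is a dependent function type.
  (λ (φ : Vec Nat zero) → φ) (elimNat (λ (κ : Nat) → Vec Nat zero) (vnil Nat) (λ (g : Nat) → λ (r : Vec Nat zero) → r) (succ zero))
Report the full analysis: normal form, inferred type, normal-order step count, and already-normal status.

normal form:
  vnil Nat
the term's type:
  Vec Nat zero
normal-order step count: 5
term was already normal: no
first contracted redex: a beta-redex


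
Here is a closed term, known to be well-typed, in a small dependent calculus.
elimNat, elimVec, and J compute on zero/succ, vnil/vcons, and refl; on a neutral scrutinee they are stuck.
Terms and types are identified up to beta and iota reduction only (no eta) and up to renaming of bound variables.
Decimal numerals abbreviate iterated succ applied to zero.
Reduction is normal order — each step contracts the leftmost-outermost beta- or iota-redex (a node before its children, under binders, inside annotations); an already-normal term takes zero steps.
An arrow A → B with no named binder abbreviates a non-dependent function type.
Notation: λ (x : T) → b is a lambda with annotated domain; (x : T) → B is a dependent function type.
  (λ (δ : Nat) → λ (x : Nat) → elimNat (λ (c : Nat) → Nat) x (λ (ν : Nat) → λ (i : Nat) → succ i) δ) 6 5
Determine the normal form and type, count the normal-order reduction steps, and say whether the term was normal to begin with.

resulting normal form:
  11
the term's type:
  Nat
reduction steps (normal order): 21
term was already normal: no
first contracted redex: a beta-redex


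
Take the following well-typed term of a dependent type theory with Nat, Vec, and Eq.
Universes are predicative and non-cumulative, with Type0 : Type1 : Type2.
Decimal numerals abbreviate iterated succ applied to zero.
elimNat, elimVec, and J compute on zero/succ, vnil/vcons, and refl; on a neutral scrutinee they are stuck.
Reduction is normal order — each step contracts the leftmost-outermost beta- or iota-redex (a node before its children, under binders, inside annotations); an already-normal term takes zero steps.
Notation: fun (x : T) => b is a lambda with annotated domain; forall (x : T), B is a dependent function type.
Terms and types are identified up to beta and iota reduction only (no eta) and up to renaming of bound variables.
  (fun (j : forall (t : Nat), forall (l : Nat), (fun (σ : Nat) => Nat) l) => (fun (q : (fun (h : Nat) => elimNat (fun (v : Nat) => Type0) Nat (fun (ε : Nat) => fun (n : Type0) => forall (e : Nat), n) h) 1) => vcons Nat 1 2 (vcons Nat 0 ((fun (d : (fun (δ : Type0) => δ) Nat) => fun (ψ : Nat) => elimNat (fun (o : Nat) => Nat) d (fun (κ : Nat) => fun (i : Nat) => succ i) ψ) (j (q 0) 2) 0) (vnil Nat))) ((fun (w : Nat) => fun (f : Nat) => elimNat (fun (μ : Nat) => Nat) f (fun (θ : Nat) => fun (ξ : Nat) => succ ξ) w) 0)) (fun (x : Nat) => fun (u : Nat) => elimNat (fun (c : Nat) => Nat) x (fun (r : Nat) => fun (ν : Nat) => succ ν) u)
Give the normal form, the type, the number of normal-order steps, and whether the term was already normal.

reduced normal form:
  vcons Nat 1 2 (vcons Nat 0 2 (vnil Nat))
inferred type:
  Vec Nat 2
normal-order step count: 17
already normal: no
first contracted redex: a beta-redex


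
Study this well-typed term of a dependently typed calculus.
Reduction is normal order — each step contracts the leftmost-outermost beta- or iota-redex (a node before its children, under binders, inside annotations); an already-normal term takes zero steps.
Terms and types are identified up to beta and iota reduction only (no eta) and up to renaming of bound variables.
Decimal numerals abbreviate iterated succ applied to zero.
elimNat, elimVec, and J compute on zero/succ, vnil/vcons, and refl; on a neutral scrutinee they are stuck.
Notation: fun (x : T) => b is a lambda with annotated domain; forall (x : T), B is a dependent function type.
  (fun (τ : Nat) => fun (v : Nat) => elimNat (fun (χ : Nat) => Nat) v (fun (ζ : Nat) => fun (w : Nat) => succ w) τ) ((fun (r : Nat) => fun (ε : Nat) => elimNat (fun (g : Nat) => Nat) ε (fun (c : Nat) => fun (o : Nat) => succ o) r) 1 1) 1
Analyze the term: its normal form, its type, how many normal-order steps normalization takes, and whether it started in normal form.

reduced normal form:
  3
type:
  Nat
steps to reach normal form (normal order): 15
term was already normal: no
first redex: a beta-redex


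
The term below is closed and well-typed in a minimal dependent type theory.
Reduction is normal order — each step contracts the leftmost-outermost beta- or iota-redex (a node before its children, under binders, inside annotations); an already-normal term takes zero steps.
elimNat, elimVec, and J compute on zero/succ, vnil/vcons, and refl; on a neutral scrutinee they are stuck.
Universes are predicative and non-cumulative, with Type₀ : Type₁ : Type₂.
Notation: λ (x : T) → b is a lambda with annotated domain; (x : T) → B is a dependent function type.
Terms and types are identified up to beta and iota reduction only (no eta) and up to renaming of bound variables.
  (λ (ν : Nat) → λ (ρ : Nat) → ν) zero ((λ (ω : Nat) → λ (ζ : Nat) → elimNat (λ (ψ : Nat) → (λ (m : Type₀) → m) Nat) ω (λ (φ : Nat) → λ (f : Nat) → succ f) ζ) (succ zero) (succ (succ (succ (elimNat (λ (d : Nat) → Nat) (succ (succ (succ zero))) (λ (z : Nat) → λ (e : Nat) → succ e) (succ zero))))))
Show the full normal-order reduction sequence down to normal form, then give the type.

reduction (normal order):
  (λ (ν : Nat) → λ (ρ : Nat) → ν) zero ((λ (ω : Nat) → λ (ζ : Nat) → elimNat (λ (ψ : Nat) → (λ (m : Type₀) → m) Nat) ω (λ (φ : Nat) → λ (f : Nat) → succ f) ζ) (succ zero) (succ (succ (succ (elimNat (λ (d : Nat) → Nat) (succ (succ (succ zero))) (λ (z : Nat) → λ (e : Nat) → succ e) (succ zero))))))
  ~> (λ (ν : Nat) → zero) ((λ (ρ : Nat) → λ (ω : Nat) → elimNat (λ (ζ : Nat) → (λ (ψ : Type₀) → ψ) Nat) ρ (λ (m : Nat) → λ (φ : Nat) → succ φ) ω) (succ zero) (succ (succ (succ (elimNat (λ (f : Nat) → Nat) (succ (succ (succ zero))) (λ (d : Nat) → λ (z : Nat) → succ z) (succ zero))))))
  ~> zero
type:
  Nat


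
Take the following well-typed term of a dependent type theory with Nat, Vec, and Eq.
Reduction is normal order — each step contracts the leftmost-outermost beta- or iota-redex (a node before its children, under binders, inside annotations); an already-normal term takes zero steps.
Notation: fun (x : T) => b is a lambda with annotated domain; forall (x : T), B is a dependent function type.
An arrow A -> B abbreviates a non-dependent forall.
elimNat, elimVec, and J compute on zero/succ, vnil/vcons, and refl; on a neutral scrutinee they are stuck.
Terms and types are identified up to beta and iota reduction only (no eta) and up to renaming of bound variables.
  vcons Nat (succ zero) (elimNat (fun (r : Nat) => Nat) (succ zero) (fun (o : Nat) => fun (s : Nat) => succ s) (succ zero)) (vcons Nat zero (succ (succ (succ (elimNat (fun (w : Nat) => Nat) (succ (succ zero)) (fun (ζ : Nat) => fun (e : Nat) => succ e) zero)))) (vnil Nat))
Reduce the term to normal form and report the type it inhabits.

reduced normal form:
  vcons Nat (succ zero) (succ (succ zero)) (vcons Nat zero (succ (succ (succ (succ (succ zero))))) (vnil Nat))
the term's type:
  Vec Nat (succ (succ zero))


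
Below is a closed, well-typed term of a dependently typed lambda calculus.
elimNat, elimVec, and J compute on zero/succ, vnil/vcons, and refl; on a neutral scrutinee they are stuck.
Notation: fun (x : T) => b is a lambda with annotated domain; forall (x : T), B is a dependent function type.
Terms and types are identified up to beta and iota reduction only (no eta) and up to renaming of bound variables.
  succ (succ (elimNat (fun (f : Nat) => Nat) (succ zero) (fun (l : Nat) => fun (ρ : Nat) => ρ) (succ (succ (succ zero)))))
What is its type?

inferred type:
  Nat


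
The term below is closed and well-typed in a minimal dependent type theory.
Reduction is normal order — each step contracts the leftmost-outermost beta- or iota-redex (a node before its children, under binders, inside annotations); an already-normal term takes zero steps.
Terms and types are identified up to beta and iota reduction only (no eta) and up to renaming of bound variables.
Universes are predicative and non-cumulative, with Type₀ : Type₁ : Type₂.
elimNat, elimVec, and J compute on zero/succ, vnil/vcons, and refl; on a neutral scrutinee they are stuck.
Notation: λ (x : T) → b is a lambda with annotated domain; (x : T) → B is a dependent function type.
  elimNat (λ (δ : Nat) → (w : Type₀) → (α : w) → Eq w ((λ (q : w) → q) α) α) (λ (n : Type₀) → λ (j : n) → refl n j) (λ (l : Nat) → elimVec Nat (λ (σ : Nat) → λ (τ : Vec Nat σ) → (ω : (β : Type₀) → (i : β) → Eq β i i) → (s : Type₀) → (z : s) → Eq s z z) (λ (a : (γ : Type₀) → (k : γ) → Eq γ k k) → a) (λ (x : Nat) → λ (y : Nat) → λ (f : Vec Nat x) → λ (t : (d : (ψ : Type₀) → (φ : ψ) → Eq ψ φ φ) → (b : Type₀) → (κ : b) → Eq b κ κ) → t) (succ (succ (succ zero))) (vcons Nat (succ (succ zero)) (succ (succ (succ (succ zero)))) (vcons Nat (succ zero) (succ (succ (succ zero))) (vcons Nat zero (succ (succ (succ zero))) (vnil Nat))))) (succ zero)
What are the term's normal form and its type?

resulting normal form:
  λ (δ : Type₀) → λ (w : δ) → refl δ w
inferred type:
  (δ : Type₀) → (w : δ) → Eq δ w w
observation: reduction starts at an elimNat iota-redex, and 20 normal-order steps reach the normal form.


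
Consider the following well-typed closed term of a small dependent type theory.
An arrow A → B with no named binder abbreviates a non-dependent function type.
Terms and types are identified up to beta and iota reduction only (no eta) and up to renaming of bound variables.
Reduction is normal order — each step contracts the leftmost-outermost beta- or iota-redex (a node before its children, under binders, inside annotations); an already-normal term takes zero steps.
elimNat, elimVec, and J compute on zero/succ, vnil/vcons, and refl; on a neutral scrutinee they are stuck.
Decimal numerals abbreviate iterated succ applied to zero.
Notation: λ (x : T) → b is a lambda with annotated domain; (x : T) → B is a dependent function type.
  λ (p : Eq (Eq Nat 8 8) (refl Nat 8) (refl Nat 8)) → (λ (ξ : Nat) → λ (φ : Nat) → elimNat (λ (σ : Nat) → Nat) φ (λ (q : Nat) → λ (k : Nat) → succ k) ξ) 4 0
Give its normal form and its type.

resulting normal form:
  λ (p : Eq (Eq Nat 8 8) (refl Nat 8) (refl Nat 8)) → 4
type:
  Eq (Eq Nat 8 8) (refl Nat 8) (refl Nat 8) → Nat


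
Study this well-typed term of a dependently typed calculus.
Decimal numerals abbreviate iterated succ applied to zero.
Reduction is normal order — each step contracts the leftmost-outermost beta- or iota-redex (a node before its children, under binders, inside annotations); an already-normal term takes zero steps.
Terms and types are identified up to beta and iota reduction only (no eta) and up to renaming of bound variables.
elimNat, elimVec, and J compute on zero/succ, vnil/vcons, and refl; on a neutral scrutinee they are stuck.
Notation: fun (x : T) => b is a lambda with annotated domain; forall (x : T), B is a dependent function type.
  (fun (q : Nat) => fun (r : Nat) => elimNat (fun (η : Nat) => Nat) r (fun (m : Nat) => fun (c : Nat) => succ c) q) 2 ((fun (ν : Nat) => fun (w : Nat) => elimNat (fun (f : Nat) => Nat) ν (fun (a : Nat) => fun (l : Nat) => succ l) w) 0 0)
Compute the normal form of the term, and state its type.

reduced normal form:
  2
type:
  Nat
observation: the leftmost-outermost redex is a beta-redex, and normalization takes 12 steps.


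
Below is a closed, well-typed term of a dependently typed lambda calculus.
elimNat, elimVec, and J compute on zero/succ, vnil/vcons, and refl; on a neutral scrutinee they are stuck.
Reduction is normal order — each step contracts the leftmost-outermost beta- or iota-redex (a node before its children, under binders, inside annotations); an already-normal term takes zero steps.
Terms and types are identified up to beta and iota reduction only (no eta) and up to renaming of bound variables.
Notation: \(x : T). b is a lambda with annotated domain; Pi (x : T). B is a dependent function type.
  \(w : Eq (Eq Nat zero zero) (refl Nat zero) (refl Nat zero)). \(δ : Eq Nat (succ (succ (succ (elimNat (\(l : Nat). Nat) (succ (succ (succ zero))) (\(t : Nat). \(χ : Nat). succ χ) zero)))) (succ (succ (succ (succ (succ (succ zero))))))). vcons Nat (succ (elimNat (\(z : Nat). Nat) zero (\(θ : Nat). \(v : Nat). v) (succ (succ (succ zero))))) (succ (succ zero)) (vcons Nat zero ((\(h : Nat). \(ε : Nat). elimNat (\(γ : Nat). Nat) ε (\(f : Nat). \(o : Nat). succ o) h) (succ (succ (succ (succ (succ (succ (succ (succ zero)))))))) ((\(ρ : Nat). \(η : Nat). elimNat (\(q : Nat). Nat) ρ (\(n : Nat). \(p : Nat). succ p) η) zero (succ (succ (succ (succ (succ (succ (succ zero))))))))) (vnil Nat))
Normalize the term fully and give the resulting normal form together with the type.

reduced normal form:
  \(w : Eq (Eq Nat zero zero) (refl Nat zero) (refl Nat zero)). \(δ : Eq Nat (succ (succ (succ (succ (succ (succ zero)))))) (succ (succ (succ (succ (succ (succ zero))))))). vcons Nat (succ zero) (succ (succ zero)) (vcons Nat zero (succ (succ (succ (succ (succ (succ (succ (succ (succ (succ (succ (succ (succ (succ (succ zero))))))))))))))) (vnil Nat))
type:
  Pi (w : Eq (Eq Nat zero zero) (refl Nat zero) (refl Nat zero)). Pi (δ : Eq Nat (succ (succ (succ (succ (succ (succ zero)))))) (succ (succ (succ (succ (succ (succ zero))))))). Vec Nat (succ (succ zero))
observation: the first redex contracted is an elimNat iota-redex; the normal form is reached in 62 normal-order steps.


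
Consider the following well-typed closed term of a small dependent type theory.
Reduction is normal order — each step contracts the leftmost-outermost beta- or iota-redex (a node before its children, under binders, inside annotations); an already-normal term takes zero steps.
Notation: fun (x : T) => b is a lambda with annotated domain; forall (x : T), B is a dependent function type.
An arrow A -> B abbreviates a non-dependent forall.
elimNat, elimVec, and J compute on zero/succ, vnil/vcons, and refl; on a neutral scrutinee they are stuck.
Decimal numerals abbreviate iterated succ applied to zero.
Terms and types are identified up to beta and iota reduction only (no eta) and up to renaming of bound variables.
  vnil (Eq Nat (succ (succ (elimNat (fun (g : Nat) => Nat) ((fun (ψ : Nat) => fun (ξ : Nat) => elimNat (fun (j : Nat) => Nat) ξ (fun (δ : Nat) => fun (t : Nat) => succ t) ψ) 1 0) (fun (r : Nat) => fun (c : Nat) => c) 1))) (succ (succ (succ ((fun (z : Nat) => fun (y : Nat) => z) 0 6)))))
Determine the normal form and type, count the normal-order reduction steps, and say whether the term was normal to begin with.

reduced normal form:
  vnil (Eq Nat 3 3)
inferred type:
  Vec (Eq Nat 3 3) 0
steps to reach normal form (normal order): 12
started in normal form: no
first redex: an elimNat iota-redex


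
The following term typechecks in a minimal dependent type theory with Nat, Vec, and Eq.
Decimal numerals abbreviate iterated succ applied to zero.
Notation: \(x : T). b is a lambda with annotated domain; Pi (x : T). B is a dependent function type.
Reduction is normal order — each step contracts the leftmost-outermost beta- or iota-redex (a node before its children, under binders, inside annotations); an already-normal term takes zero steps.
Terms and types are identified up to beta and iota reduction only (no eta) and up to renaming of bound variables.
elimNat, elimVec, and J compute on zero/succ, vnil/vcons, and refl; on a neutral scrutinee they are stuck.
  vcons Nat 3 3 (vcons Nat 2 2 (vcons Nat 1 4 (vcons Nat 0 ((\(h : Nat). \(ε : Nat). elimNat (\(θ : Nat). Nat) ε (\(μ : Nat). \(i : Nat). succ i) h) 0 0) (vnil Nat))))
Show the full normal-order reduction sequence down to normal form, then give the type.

normal-order reduction sequence:
  vcons Nat 3 3 (vcons Nat 2 2 (vcons Nat 1 4 (vcons Nat 0 ((\(h : Nat). \(ε : Nat). elimNat (\(θ : Nat). Nat) ε (\(μ : Nat). \(i : Nat). succ i) h) 0 0) (vnil Nat))))
  ~> vcons Nat 3 3 (vcons Nat 2 2 (vcons Nat 1 4 (vcons Nat 0 ((\(h : Nat). elimNat (\(ε : Nat). Nat) h (\(θ : Nat). \(μ : Nat). succ μ) 0) 0) (vnil Nat))))
  ~> vcons Nat 3 3 (vcons Nat 2 2 (vcons Nat 1 4 (vcons Nat 0 (elimNat (\(h : Nat). Nat) 0 (\(ε : Nat). \(θ : Nat). succ θ) 0) (vnil Nat))))
  ~> vcons Nat 3 3 (vcons Nat 2 2 (vcons Nat 1 4 (vcons Nat 0 0 (vnil Nat))))
the term's type:
  Vec Nat 4


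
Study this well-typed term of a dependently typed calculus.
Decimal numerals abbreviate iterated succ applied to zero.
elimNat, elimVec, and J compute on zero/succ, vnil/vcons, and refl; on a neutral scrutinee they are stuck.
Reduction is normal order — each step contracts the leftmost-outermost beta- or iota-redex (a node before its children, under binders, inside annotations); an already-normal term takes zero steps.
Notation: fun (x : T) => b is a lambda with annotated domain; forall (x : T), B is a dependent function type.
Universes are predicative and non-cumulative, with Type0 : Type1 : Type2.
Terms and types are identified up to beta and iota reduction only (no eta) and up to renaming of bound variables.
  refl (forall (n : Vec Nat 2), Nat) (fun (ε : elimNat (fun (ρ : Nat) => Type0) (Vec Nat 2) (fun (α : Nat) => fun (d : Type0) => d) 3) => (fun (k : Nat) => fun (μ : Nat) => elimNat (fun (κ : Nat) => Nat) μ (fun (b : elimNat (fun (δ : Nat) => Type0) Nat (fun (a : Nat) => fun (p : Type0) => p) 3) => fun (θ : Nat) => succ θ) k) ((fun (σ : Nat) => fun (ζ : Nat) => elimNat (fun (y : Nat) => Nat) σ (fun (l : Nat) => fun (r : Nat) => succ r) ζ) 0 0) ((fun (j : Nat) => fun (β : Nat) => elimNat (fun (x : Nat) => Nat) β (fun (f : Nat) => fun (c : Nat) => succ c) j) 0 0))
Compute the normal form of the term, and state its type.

resulting normal form:
  refl (forall (n : Vec Nat 2), Nat) (fun (ε : Vec Nat 2) => 0)
type:
  Eq (forall (n : Vec Nat 2), Nat) (fun (ε : Vec Nat 2) => 0) (fun (ρ : Vec Nat 2) => 0)
observation: normalization takes exactly 29 steps under the normal-order strategy.


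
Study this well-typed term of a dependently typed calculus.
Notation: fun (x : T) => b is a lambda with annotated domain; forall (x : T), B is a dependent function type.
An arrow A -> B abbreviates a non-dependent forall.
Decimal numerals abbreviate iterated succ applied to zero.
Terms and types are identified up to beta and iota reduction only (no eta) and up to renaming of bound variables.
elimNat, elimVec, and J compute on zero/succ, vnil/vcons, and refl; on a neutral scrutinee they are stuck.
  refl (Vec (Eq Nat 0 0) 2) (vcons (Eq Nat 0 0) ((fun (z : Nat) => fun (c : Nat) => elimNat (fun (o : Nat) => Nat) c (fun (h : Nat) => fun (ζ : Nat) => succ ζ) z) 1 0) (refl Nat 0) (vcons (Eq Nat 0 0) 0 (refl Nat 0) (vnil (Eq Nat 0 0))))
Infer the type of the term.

type:
  Eq (Vec (Eq Nat 0 0) 2) (vcons (Eq Nat 0 0) 1 (refl Nat 0) (vcons (Eq Nat 0 0) 0 (refl Nat 0) (vnil (Eq Nat 0 0)))) (vcons (Eq Nat 0 0) 1 (refl Nat 0) (vcons (Eq Nat 0 0) 0 (refl Nat 0) (vnil (Eq Nat 0 0))))


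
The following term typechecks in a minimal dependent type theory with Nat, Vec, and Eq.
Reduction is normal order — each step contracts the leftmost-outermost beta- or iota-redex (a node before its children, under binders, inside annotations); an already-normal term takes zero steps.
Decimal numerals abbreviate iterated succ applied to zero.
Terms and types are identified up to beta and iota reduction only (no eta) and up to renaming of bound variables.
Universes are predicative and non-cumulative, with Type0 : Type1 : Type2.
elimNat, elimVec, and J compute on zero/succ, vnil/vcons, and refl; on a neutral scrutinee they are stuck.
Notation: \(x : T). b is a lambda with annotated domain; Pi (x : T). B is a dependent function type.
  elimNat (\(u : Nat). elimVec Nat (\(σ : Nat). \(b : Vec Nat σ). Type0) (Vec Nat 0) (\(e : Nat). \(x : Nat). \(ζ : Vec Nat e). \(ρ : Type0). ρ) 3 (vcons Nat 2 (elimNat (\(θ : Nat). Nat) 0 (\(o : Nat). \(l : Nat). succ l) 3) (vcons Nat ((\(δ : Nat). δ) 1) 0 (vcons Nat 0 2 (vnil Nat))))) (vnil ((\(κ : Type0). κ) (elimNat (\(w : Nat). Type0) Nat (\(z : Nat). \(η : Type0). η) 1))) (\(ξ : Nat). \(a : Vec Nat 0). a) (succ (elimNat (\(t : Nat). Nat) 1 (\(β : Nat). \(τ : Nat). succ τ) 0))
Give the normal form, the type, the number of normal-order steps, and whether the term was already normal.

normal form:
  vnil Nat
type:
  Vec Nat 0
reduction steps (normal order): 29
already normal: no
first contracted redex: an elimNat iota-redex


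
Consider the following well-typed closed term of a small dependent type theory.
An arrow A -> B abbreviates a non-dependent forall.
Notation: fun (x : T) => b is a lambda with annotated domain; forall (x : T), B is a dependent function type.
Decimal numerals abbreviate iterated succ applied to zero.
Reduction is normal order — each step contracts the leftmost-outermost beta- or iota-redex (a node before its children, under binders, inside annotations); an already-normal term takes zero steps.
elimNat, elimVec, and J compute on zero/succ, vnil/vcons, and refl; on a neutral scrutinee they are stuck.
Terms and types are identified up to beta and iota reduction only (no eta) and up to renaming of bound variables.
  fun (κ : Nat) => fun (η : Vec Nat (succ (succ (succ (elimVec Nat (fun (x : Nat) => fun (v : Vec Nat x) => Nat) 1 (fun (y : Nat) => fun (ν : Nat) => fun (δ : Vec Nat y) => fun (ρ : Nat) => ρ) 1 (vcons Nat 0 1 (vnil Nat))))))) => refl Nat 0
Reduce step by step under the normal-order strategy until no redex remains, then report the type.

normal-order reduction:
  fun (κ : Nat) => fun (η : Vec Nat (succ (succ (succ (elimVec Nat (fun (x : Nat) => fun (v : Vec Nat x) => Nat) 1 (fun (y : Nat) => fun (ν : Nat) => fun (δ : Vec Nat y) => fun (ρ : Nat) => ρ) 1 (vcons Nat 0 1 (vnil Nat))))))) => refl Nat 0
  ~> fun (κ : Nat) => fun (η : Vec Nat (succ (succ (succ ((fun (x : Nat) => fun (v : Nat) => fun (y : Vec Nat x) => fun (ν : Nat) => ν) 0 1 (vnil Nat) (elimVec Nat (fun (δ : Nat) => fun (ρ : Vec Nat δ) => Nat) 1 (fun (h : Nat) => fun (μ : Nat) => fun (z : Vec Nat h) => fun (l : Nat) => l) 0 (vnil Nat))))))) => refl Nat 0
  ~> fun (κ : Nat) => fun (η : Vec Nat (succ (succ (succ ((fun (x : Nat) => fun (v : Vec Nat 0) => fun (y : Nat) => y) 1 (vnil Nat) (elimVec Nat (fun (ν : Nat) => fun (δ : Vec Nat ν) => Nat) 1 (fun (ρ : Nat) => fun (h : Nat) => fun (μ : Vec Nat ρ) => fun (z : Nat) => z) 0 (vnil Nat))))))) => refl Nat 0
  ~> fun (κ : Nat) => fun (η : Vec Nat (succ (succ (succ ((fun (x : Vec Nat 0) => fun (v : Nat) => v) (vnil Nat) (elimVec Nat (fun (y : Nat) => fun (ν : Vec Nat y) => Nat) 1 (fun (δ : Nat) => fun (ρ : Nat) => fun (h : Vec Nat δ) => fun (μ : Nat) => μ) 0 (vnil Nat))))))) => refl Nat 0
  ~> fun (κ : Nat) => fun (η : Vec Nat (succ (succ (succ ((fun (x : Nat) => x) (elimVec Nat (fun (v : Nat) => fun (y : Vec Nat v) => Nat) 1 (fun (ν : Nat) => fun (δ : Nat) => fun (ρ : Vec Nat ν) => fun (h : Nat) => h) 0 (vnil Nat))))))) => refl Nat 0
  ~> fun (κ : Nat) => fun (η : Vec Nat (succ (succ (succ (elimVec Nat (fun (x : Nat) => fun (v : Vec Nat x) => Nat) 1 (fun (y : Nat) => fun (ν : Nat) => fun (δ : Vec Nat y) => fun (ρ : Nat) => ρ) 0 (vnil Nat)))))) => refl Nat 0
  ~> fun (κ : Nat) => fun (η : Vec Nat 4) => refl Nat 0
inferred type:
  Nat -> Vec Nat 4 -> Eq Nat 0 0
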